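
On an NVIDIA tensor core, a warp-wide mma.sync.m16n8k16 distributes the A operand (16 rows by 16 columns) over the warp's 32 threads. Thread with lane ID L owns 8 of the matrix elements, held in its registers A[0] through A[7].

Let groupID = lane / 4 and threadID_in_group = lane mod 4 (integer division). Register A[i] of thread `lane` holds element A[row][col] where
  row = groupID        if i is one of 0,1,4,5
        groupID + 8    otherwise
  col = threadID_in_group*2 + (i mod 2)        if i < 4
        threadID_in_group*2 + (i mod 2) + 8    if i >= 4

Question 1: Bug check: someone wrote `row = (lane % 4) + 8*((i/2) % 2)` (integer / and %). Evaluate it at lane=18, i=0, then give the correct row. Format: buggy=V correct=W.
buggy=2 correct=4

`(lane % 4) + 8*((i/2) % 2)`[18,0]⇒2
lane 18: gr=4 (18/4), th=2 (18%4)
i=0: r=4+0=4, c=2*2+0+0=4
row: 2 vs 4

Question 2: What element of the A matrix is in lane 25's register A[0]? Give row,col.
6,2

25: gr=6,th=1
[0] (6+0,1*2+0+0) = (6,2)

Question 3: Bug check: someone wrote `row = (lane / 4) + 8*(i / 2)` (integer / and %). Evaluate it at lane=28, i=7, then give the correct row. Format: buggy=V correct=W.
buggy=31 correct=15

`(lane / 4) + 8*(i / 2)`[28,7]->31
lane 28->28/4=7, 28 mod 4=0
i=7  r:7+8->15  c:2·0+1+8->9
row: 31 vs 15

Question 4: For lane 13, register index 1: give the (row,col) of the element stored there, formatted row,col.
3,3

lane 13⇒13/4=3, 13 mod 4=1
i=1  r:3+0⇒3  c:2·1+1+0⇒3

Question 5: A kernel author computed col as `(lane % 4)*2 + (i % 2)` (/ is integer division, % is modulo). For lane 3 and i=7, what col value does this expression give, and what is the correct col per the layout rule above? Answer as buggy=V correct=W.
buggy=7 correct=15

`(lane % 4)*2 + (i % 2)`[3,7]->7
lane 3->3/4=0, 3 mod 4=3
i=7  r:0+8->8  c:2·3+1+8->15
col: 7 vs 15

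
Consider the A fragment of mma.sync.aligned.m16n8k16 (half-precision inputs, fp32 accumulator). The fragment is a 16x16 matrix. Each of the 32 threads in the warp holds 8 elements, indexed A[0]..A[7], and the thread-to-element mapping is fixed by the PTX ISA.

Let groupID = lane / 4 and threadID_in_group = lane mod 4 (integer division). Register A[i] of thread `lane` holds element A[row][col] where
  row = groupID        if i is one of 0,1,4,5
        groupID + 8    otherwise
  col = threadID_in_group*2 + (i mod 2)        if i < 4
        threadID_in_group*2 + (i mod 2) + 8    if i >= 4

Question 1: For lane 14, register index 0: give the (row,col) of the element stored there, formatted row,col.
L=14⇒gr=14>>2=3, th=14&3=2
[0]⇒row 3+0=3  col 2·2+0+0=4

3,4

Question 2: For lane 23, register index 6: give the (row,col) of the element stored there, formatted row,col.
lane 23->23/4=5, 23 mod 4=3
i=6  r:5+8->13  c:2·3+0+8->14

13,14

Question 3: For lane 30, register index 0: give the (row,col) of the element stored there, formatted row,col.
L=30⇒gr=30>>2=7, th=30&3=2
[0]⇒row 7+0=7  col 2·2+0+0=4

7,4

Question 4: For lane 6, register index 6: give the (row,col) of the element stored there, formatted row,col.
lane 6->6/4=1, 6 mod 4=2
i=6  r:1+8->9  c:2·2+0+8->12

9,12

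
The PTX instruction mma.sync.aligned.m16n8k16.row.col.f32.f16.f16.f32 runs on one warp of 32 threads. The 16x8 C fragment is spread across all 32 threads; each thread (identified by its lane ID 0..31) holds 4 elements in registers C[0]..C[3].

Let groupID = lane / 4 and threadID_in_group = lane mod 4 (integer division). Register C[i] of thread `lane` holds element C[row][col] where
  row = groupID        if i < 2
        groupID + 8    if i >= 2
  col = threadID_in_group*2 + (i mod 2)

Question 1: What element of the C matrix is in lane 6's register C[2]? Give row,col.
L=6=>grp=6>>2=1, tig=6&3=2
[2]=>row 1+8=9  col 2·2+0=4

9,4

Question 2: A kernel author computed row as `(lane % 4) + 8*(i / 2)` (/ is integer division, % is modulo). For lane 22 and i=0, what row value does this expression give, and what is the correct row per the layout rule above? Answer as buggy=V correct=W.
buggy=2 correct=5

`(lane % 4) + 8*(i / 2)`[22,0]->2
22: g=5,t=2
[0] (5+0,2*2+0) = (5,4)
row: 2 vs 5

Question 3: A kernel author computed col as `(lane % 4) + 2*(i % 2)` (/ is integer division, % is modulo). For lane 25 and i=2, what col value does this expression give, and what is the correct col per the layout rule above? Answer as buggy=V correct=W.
buggy=1 correct=2

`(lane % 4) + 2*(i % 2)`[25,2]→1
L=25→G=25>>2=6, T=25&3=1
[2]→row 6+8=14  col 1·2+0=2
col: 1 vs 2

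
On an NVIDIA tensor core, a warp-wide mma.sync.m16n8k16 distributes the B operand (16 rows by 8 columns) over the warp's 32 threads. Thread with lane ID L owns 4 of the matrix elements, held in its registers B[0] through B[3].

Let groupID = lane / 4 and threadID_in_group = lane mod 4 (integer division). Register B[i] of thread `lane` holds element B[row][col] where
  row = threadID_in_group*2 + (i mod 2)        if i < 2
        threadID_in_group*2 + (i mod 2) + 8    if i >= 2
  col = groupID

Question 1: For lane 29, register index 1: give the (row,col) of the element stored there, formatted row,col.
3,7

29: g=7,t=1
[1] (1*2+1+0,7) = (3,7)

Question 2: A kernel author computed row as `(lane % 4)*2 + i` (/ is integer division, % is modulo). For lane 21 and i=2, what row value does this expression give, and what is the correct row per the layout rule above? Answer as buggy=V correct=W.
`(lane % 4)*2 + i`[21,2]=>4
L=21=>grp=21>>2=5, tig=21&3=1
[2]=>row 1·2+0+8=10  col grp=5
row: 4 vs 10

buggy=4 correct=10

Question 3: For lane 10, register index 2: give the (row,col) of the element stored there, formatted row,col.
lane 10: g=2 (10/4), t=2 (10%4)
i=2: r=2*2+0+8=12, c=g=2

12,2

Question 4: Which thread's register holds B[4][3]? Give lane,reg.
14,0

c:3=>grp=3  r:4=>rB=0,tig=2,lo=0
L=3*4+2=14  i=0*2+0=0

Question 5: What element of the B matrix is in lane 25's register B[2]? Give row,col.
10,6

lane 25=>25/4=6, 25 mod 4=1
i=2  r:2·1+0+8=>10  c:6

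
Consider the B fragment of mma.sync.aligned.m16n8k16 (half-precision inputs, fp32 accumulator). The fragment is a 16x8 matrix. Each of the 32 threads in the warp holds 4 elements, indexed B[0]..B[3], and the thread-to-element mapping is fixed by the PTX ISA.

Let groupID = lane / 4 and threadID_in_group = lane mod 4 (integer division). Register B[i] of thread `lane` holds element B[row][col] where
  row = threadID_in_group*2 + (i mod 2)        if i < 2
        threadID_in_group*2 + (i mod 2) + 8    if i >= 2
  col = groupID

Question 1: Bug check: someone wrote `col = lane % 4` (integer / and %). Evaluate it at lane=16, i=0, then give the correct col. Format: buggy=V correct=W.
buggy=0 correct=4

`lane % 4`[16,0]⇒0
lane 16: gr=4 (16/4), th=0 (16%4)
i=0: r=0*2+0+0=0, c=gr=4
col: 0 vs 4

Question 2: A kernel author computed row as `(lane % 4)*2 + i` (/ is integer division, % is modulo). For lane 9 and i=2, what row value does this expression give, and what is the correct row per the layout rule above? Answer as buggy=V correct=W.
buggy=4 correct=10

`(lane % 4)*2 + i`[9,2]->4
lane 9->9/4=2, 9 mod 4=1
i=2  r:2·1+0+8->10  c:2
row: 4 vs 10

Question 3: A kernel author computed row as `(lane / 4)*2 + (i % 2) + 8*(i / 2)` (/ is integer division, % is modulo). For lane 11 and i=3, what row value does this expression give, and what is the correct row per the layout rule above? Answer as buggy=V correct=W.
buggy=13 correct=15

`(lane / 4)*2 + (i % 2) + 8*(i / 2)`[11,3]->13
11: gid=2,tid=3
[3] (3*2+1+8,2) = (15,2)
row: 13 vs 15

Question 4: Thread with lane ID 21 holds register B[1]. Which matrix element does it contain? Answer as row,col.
lane 21→21/4=5, 21 mod 4=1
i=1  r:2·1+1+0→3  c:5

3,5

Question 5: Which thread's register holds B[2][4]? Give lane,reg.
c:4=>grp=4  r:2=>rB=0,tig=1,lo=0
L=4*4+1=17  i=0*2+0=0

17,0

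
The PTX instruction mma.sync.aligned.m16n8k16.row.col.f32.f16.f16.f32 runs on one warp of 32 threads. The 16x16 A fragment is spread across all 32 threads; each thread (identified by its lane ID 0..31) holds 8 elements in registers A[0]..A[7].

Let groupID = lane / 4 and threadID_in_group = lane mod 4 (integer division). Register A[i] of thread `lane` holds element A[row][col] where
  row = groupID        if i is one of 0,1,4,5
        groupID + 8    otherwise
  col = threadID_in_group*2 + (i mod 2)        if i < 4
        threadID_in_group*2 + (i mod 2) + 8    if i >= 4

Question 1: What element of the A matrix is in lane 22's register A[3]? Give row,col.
lane 22→22/4=5, 22 mod 4=2
i=3  r:5+8→13  c:2·2+1+0→5

13,5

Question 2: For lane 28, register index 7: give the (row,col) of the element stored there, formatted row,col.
15,9

lane 28: g=7 (28/4), t=0 (28%4)
i=7: r=7+8=15, c=0*2+1+8=9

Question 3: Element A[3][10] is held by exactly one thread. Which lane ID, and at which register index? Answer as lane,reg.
r: 3->gid=3,r8=0  c: 10->c8=1,tid=1,i&1=0
L=3*4+1=13  i=1*4+0*2+0=4

13,4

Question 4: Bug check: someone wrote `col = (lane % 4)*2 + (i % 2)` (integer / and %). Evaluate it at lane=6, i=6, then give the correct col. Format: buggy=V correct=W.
`(lane % 4)*2 + (i % 2)`[6,6]⇒4
L=6⇒gr=6>>2=1, th=6&3=2
[6]⇒row 1+8=9  col 2·2+0+8=12
col: 4 vs 12

buggy=4 correct=12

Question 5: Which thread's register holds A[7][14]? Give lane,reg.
r: 7->gid=7,r8=0  c: 14->c8=1,tid=3,i&1=0
L=7*4+3=31  i=1*4+0*2+0=4

31,4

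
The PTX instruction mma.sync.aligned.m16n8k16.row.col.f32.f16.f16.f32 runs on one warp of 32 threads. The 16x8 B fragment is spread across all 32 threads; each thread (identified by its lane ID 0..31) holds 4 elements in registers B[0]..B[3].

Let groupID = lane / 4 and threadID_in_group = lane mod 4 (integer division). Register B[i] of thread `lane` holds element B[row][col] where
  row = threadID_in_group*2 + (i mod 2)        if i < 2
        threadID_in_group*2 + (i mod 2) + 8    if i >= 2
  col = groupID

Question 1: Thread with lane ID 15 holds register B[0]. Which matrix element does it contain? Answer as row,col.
lane 15->15/4=3, 15 mod 4=3
i=0  r:2·3+0+0->6  c:3

6,3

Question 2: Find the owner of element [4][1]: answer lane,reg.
6,0

c=1→G=1  r=4→rhi=0,T=2,p=0
L=1*4+2=6  i=0*2+0=0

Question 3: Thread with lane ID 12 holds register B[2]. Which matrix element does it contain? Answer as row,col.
8,3

lane 12: G=3 (12/4), T=0 (12%4)
i=2: r=0*2+0+8=8, c=G=3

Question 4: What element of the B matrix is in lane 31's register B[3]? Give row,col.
15,7

31: gr=7,th=3
[3] (3*2+1+8,7) = (15,7)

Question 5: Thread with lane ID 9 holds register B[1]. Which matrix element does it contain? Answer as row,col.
lane 9→9/4=2, 9 mod 4=1
i=1  r:2·1+1+0→3  c:2

3,2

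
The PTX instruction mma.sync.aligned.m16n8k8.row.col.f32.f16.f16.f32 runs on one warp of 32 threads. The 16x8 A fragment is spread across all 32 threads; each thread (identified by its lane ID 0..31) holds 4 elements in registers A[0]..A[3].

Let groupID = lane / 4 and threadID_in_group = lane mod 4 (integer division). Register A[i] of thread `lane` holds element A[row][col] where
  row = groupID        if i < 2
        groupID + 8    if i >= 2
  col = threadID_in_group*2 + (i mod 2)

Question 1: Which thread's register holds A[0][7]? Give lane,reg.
r=0⇒gr=0,Rb=0  c=7⇒th=3,odd=1
L=0*4+3=3  i=0*2+1=1

3,1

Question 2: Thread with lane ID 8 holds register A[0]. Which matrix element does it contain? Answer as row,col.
2,0

lane 8->8/4=2, 8 mod 4=0
i=0  r:2+0->2  c:2·0+0->0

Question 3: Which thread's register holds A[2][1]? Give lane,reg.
r=2->g=2,rb=0  c=1->t=0,b0=1
L=2*4+0=8  i=0*2+1=1

8,1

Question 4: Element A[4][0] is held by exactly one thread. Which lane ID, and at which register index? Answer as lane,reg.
16,0

r=4→G=4,rhi=0  c=0→T=0,p=0
L=4*4+0=16  i=0*2+0=0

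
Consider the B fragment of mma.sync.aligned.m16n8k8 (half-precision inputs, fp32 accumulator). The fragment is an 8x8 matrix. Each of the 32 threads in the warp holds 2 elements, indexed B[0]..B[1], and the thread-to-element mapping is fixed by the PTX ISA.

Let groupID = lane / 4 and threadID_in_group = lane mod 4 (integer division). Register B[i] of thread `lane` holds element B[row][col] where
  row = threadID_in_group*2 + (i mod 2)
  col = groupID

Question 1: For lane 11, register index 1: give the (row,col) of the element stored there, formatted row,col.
lane 11->11/4=2, 11 mod 4=3
i=1  r:2·3+1->7  c:2

7,2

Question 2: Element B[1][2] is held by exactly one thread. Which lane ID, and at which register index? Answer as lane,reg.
8,1

c: 2->gid=2  r: 1->tid=0,i&1=1
L=2*4+0=8  i=1=1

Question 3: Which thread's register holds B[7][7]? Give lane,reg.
31,1

c=7->g=7  r=7->t=3,b0=1
L=7*4+3=31  i=1=1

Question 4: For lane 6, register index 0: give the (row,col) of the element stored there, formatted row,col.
4,1

L=6->g=6>>2=1, t=6&3=2
[0]->row 2·2+0=4  col g=1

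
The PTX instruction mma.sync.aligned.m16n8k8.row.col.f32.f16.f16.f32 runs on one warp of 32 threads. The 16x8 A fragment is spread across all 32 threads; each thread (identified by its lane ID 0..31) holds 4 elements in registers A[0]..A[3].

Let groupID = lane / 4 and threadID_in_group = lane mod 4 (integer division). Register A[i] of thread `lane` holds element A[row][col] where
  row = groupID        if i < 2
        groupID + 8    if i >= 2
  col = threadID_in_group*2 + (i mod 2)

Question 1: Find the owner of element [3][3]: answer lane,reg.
r=3→G=3,rhi=0  c=3→T=1,p=1
L=3*4+1=13  i=0*2+1=1

13,1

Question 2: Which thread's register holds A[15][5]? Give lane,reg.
30,3

r: 15->gid=7,r8=1  c: 5->tid=2,i&1=1
L=7*4+2=30  i=1*2+1=3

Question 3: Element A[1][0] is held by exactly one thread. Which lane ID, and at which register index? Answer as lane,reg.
4,0

r: 1->gid=1,r8=0  c: 0->tid=0,i&1=0
L=1*4+0=4  i=0*2+0=0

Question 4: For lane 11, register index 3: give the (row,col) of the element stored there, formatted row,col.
10,7

lane 11->11/4=2, 11 mod 4=3
i=3  r:2+8->10  c:2·3+1->7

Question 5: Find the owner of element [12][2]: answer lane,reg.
17,2

r: 12->gid=4,r8=1  c: 2->tid=1,i&1=0
L=4*4+1=17  i=1*2+0=2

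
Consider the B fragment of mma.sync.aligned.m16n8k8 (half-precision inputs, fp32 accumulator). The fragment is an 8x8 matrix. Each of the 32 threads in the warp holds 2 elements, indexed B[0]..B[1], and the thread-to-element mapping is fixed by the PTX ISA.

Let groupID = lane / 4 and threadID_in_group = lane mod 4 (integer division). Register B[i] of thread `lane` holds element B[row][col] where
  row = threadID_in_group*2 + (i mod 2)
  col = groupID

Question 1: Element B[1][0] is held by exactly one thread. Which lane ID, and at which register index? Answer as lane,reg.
c=0⇒gr=0  r=1⇒th=0,odd=1
L=0*4+0=0  i=1=1

0,1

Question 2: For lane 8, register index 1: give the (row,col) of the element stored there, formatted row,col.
1,2

lane 8: g=2 (8/4), t=0 (8%4)
i=1: r=0*2+1=1, c=g=2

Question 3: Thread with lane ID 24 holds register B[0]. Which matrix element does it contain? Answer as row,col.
lane 24→24/4=6, 24 mod 4=0
i=0  r:2·0+0→0  c:6

0,6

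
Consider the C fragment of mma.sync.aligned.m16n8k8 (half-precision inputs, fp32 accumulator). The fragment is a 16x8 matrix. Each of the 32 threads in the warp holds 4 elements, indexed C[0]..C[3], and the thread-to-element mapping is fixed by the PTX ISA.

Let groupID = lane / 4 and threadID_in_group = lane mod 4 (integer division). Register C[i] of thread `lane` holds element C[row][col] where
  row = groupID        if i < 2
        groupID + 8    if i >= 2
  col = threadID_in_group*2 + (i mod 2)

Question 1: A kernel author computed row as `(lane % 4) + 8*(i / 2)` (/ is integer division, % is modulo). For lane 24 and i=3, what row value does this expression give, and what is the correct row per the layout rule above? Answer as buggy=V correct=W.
`(lane % 4) + 8*(i / 2)`[24,3]=>8
24: grp=6,tig=0
[3] (6+8,0*2+1) = (14,1)
row: 8 vs 14

buggy=8 correct=14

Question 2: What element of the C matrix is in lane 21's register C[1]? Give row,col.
lane 21→21/4=5, 21 mod 4=1
i=1  r:5+0→5  c:2·1+1→3

5,3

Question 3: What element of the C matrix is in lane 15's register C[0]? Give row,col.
3,6

15: g=3,t=3
[0] (3+0,3*2+0) = (3,6)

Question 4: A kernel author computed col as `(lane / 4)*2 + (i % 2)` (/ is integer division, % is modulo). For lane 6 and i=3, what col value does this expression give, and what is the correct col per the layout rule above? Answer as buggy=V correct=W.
`(lane / 4)*2 + (i % 2)`[6,3]->3
6: g=1,t=2
[3] (1+8,2*2+1) = (9,5)
col: 3 vs 5

buggy=3 correct=5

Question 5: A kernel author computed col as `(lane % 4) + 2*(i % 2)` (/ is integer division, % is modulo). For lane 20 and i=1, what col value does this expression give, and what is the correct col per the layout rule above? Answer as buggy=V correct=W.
`(lane % 4) + 2*(i % 2)`[20,1]→2
L=20→G=20>>2=5, T=20&3=0
[1]→row 5+0=5  col 0·2+1=1
col: 2 vs 1

buggy=2 correct=1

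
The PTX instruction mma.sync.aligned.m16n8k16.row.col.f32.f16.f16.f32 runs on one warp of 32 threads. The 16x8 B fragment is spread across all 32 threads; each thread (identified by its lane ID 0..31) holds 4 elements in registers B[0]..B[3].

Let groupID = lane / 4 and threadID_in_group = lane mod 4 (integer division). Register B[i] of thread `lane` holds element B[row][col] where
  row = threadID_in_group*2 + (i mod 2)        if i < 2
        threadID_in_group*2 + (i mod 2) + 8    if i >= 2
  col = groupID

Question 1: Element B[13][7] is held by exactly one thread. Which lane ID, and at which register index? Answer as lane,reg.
30,3

c=7⇒gr=7  r=13⇒Rb=1,th=2,odd=1
L=7*4+2=30  i=1*2+1=3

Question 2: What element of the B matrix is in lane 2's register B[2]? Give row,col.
L=2->g=2>>2=0, t=2&3=2
[2]->row 2·2+0+8=12  col g=0

12,0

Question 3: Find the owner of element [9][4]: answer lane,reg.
c=4⇒gr=4  r=9⇒Rb=1,th=0,odd=1
L=4*4+0=16  i=1*2+1=3

16,3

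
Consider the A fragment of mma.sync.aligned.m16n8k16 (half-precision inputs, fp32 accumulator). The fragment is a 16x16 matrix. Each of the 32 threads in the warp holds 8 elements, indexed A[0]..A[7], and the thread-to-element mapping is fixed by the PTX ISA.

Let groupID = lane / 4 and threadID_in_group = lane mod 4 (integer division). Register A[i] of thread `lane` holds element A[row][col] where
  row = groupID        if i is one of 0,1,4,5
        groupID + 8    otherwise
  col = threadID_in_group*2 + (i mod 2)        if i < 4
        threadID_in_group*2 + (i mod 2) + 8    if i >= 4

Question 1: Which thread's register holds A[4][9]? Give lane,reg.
16,5

r:4=>grp=4,rB=0  c:9=>cB=1,tig=0,lo=1
L=4*4+0=16  i=1*4+0*2+1=5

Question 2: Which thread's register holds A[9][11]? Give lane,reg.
r=9⇒gr=1,Rb=1  c=11⇒Cb=1,th=1,odd=1
L=1*4+1=5  i=1*4+1*2+1=7

5,7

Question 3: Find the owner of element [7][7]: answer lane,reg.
r=7->g=7,rb=0  c=7->cb=0,t=3,b0=1
L=7*4+3=31  i=0*4+0*2+1=1

31,1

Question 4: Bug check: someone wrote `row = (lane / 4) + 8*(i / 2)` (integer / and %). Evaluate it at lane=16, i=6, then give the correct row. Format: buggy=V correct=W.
`(lane / 4) + 8*(i / 2)`[16,6]=>28
lane 16: grp=4 (16/4), tig=0 (16%4)
i=6: r=4+8=12, c=0*2+0+8=8
row: 28 vs 12

buggy=28 correct=12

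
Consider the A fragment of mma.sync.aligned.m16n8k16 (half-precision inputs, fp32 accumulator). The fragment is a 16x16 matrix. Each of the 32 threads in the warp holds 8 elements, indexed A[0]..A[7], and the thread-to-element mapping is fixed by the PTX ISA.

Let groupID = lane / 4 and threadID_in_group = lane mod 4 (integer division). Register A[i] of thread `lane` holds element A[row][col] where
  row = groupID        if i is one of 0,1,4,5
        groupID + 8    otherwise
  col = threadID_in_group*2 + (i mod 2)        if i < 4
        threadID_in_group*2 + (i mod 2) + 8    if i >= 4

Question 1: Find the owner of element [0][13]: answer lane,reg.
2,5

r: 0->gid=0,r8=0  c: 13->c8=1,tid=2,i&1=1
L=0*4+2=2  i=1*4+0*2+1=5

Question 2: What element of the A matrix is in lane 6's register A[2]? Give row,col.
6: gid=1,tid=2
[2] (1+8,2*2+0+0) = (9,4)

9,4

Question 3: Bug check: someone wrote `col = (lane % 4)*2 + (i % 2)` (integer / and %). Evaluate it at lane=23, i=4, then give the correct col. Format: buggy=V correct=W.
buggy=6 correct=14

`(lane % 4)*2 + (i % 2)`[23,4]→6
lane 23: G=5 (23/4), T=3 (23%4)
i=4: r=5+0=5, c=3*2+0+8=14
col: 6 vs 14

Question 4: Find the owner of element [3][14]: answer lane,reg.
r=3→G=3,rhi=0  c=14→chi=1,T=3,p=0
L=3*4+3=15  i=1*4+0*2+0=4

15,4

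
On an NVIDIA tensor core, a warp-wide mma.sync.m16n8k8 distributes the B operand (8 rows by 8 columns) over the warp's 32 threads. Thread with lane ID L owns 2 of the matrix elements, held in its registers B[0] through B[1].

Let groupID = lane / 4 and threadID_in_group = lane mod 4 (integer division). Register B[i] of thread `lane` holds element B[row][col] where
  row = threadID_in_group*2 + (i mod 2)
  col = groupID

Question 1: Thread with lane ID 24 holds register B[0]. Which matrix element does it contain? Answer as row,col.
0,6

24: gid=6,tid=0
[0] (0*2+0,6) = (0,6)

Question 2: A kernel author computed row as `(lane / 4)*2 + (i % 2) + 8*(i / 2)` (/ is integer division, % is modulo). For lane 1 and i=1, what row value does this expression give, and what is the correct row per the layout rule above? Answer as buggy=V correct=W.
buggy=1 correct=3

`(lane / 4)*2 + (i % 2) + 8*(i / 2)`[1,1]=>1
L=1=>grp=1>>2=0, tig=1&3=1
[1]=>row 1·2+1=3  col grp=0
row: 1 vs 3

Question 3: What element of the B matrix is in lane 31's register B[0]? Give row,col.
6,7

lane 31->31/4=7, 31 mod 4=3
i=0  r:2·3+0->6  c:7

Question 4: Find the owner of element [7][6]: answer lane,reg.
c:6=>grp=6  r:7=>tig=3,lo=1
L=6*4+3=27  i=1=1

27,1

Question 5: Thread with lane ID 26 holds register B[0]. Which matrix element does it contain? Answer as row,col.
L=26=>grp=26>>2=6, tig=26&3=2
[0]=>row 2·2+0=4  col grp=6

4,6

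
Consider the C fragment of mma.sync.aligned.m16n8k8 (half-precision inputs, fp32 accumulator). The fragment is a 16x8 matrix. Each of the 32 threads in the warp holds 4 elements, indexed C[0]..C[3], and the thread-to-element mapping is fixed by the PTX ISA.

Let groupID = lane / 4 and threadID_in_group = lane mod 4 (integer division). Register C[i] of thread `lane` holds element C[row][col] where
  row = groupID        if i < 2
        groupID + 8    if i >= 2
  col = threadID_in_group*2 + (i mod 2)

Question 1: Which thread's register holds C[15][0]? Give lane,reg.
r=15⇒gr=7,Rb=1  c=0⇒th=0,odd=0
L=7*4+0=28  i=1*2+0=2

28,2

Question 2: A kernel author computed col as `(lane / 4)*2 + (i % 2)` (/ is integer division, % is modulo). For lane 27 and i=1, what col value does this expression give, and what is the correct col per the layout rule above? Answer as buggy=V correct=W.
`(lane / 4)*2 + (i % 2)`[27,1]->13
lane 27->27/4=6, 27 mod 4=3
i=1  r:6+0->6  c:2·3+1->7
col: 13 vs 7

buggy=13 correct=7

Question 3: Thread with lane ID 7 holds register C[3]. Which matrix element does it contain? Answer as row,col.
7: grp=1,tig=3
[3] (1+8,3*2+1) = (9,7)

9,7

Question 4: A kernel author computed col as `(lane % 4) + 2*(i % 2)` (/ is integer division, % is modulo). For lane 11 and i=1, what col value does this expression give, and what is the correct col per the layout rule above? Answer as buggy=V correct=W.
buggy=5 correct=7

`(lane % 4) + 2*(i % 2)`[11,1]->5
11: g=2,t=3
[1] (2+0,3*2+1) = (2,7)
col: 5 vs 7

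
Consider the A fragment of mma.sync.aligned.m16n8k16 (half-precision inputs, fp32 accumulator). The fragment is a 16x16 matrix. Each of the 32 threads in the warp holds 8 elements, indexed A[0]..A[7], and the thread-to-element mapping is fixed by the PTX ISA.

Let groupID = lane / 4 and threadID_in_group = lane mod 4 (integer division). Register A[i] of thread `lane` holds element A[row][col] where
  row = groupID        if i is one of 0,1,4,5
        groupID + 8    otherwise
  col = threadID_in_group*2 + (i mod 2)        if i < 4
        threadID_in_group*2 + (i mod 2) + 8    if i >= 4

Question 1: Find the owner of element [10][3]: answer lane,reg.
9,3

r=10⇒gr=2,Rb=1  c=3⇒Cb=0,th=1,odd=1
L=2*4+1=9  i=0*4+1*2+1=3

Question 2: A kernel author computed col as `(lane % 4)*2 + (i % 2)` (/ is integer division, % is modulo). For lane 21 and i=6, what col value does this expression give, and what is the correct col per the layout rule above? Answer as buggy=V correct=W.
`(lane % 4)*2 + (i % 2)`[21,6]->2
21: gid=5,tid=1
[6] (5+8,1*2+0+8) = (13,10)
col: 2 vs 10

buggy=2 correct=10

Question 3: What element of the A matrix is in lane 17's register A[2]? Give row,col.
12,2

17: g=4,t=1
[2] (4+8,1*2+0+0) = (12,2)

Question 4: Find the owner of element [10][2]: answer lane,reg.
r=10⇒gr=2,Rb=1  c=2⇒Cb=0,th=1,odd=0
L=2*4+1=9  i=0*4+1*2+0=2

9,2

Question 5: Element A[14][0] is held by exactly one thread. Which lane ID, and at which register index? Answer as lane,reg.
24,2

r: 14->gid=6,r8=1  c: 0->c8=0,tid=0,i&1=0
L=6*4+0=24  i=0*4+1*2+0=2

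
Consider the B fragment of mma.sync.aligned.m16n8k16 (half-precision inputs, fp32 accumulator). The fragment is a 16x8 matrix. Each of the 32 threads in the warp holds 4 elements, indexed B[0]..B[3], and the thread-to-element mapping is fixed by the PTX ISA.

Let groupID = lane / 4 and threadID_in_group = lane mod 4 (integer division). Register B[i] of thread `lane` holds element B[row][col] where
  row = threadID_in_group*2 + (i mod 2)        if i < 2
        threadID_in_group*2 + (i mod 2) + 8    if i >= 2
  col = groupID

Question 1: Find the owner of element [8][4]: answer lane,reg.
16,2

c=4→G=4  r=8→rhi=1,T=0,p=0
L=4*4+0=16  i=1*2+0=2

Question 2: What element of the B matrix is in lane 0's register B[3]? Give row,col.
lane 0: gid=0 (0/4), tid=0 (0%4)
i=3: r=0*2+1+8=9, c=gid=0

9,0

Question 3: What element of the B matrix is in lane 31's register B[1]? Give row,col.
lane 31: G=7 (31/4), T=3 (31%4)
i=1: r=3*2+1+0=7, c=G=7

7,7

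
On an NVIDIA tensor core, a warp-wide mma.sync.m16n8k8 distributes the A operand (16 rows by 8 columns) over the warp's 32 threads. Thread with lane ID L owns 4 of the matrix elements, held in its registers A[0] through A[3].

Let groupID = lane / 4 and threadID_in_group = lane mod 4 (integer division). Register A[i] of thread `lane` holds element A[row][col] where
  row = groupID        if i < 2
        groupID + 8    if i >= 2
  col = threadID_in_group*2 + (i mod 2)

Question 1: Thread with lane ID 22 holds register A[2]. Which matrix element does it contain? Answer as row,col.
13,4

L=22=>grp=22>>2=5, tig=22&3=2
[2]=>row 5+8=13  col 2·2+0=4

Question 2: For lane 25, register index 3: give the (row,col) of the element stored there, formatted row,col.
14,3

lane 25: gr=6 (25/4), th=1 (25%4)
i=3: r=6+8=14, c=1*2+1=3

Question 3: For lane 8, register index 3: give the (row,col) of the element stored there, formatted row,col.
10,1

lane 8: gr=2 (8/4), th=0 (8%4)
i=3: r=2+8=10, c=0*2+1=1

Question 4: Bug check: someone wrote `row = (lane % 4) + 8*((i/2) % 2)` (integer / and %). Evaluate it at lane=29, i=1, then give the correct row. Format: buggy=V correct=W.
`(lane % 4) + 8*((i/2) % 2)`[29,1]->1
lane 29: g=7 (29/4), t=1 (29%4)
i=1: r=7+0=7, c=1*2+1=3
row: 1 vs 7

buggy=1 correct=7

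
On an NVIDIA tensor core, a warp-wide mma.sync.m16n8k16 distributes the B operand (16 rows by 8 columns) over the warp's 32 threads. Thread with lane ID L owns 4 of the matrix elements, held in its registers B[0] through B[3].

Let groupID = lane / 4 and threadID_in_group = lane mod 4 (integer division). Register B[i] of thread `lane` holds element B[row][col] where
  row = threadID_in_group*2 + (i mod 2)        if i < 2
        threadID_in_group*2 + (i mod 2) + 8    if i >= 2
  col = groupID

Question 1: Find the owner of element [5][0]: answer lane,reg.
c=0⇒gr=0  r=5⇒Rb=0,th=2,odd=1
L=0*4+2=2  i=0*2+1=1

2,1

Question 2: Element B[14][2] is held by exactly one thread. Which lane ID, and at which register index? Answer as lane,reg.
11,2

c:2=>grp=2  r:14=>rB=1,tig=3,lo=0
L=2*4+3=11  i=1*2+0=2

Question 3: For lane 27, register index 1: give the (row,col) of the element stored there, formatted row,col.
7,6

lane 27→27/4=6, 27 mod 4=3
i=1  r:2·3+1+0→7  c:6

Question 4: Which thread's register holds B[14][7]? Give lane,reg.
31,2

c=7->g=7  r=14->rb=1,t=3,b0=0
L=7*4+3=31  i=1*2+0=2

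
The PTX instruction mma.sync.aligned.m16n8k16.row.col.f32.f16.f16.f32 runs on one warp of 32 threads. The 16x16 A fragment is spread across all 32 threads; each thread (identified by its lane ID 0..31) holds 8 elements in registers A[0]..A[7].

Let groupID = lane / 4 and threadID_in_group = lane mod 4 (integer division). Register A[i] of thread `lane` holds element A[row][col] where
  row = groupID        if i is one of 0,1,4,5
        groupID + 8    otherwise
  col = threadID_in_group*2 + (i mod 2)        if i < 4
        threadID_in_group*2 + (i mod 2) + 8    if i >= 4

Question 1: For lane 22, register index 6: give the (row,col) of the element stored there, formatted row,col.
22: gid=5,tid=2
[6] (5+8,2*2+0+8) = (13,12)

13,12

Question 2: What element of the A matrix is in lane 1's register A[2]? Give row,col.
8,2

lane 1: g=0 (1/4), t=1 (1%4)
i=2: r=0+8=8, c=1*2+0+0=2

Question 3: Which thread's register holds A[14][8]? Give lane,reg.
24,6

r: 14->gid=6,r8=1  c: 8->c8=1,tid=0,i&1=0
L=6*4+0=24  i=1*4+1*2+0=6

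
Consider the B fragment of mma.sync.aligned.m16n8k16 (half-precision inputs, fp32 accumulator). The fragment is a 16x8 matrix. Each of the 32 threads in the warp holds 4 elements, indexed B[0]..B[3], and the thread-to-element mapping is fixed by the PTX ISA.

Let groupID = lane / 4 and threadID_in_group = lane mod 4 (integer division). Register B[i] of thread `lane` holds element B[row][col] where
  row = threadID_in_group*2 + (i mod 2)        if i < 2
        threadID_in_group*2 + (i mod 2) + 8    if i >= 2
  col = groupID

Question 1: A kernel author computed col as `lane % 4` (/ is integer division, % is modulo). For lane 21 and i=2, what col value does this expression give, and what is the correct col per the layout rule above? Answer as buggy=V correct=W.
buggy=1 correct=5

`lane % 4`[21,2]→1
21: G=5,T=1
[2] (1*2+0+8,5) = (10,5)
col: 1 vs 5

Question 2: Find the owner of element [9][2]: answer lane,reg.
c=2->g=2  r=9->rb=1,t=0,b0=1
L=2*4+0=8  i=1*2+1=3

8,3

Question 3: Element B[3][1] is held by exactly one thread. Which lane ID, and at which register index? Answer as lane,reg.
c=1→G=1  r=3→rhi=0,T=1,p=1
L=1*4+1=5  i=0*2+1=1

5,1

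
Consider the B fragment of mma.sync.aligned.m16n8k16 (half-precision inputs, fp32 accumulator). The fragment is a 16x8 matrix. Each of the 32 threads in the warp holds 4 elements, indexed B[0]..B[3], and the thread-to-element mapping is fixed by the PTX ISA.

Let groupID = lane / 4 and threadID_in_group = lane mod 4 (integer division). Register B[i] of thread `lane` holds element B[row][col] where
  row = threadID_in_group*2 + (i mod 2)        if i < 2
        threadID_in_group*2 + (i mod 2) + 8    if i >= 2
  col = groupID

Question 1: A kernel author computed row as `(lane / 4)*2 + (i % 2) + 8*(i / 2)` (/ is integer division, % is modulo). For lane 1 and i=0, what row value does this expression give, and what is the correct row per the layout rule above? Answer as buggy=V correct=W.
`(lane / 4)*2 + (i % 2) + 8*(i / 2)`[1,0]⇒0
lane 1⇒1/4=0, 1 mod 4=1
i=0  r:2·1+0+0⇒2  c:0
row: 0 vs 2

buggy=0 correct=2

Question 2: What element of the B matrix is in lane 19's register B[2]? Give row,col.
19: gid=4,tid=3
[2] (3*2+0+8,4) = (14,4)

14,4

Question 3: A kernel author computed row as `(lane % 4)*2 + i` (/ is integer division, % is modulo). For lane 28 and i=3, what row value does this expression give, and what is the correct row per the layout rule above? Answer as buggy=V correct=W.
buggy=3 correct=9

`(lane % 4)*2 + i`[28,3]=>3
28: grp=7,tig=0
[3] (0*2+1+8,7) = (9,7)
row: 3 vs 9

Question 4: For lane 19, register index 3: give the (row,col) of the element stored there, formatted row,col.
15,4

L=19⇒gr=19>>2=4, th=19&3=3
[3]⇒row 3·2+1+8=15  col gr=4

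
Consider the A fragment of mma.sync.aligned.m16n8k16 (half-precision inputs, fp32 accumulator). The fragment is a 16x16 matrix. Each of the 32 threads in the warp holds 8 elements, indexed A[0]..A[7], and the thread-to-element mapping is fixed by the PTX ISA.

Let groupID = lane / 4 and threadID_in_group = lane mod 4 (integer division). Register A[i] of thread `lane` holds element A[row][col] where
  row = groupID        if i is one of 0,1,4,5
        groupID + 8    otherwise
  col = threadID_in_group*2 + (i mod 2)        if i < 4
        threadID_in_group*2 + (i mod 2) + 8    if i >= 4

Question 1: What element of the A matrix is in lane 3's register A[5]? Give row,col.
3: grp=0,tig=3
[5] (0+0,3*2+1+8) = (0,15)

0,15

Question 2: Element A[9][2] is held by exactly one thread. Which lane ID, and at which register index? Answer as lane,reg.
r: 9->gid=1,r8=1  c: 2->c8=0,tid=1,i&1=0
L=1*4+1=5  i=0*4+1*2+0=2

5,2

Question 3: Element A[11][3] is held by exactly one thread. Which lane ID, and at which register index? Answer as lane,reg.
r: 11->gid=3,r8=1  c: 3->c8=0,tid=1,i&1=1
L=3*4+1=13  i=0*4+1*2+1=3

13,3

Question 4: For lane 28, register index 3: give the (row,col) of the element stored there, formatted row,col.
15,1

lane 28=>28/4=7, 28 mod 4=0
i=3  r:7+8=>15  c:2·0+1+0=>1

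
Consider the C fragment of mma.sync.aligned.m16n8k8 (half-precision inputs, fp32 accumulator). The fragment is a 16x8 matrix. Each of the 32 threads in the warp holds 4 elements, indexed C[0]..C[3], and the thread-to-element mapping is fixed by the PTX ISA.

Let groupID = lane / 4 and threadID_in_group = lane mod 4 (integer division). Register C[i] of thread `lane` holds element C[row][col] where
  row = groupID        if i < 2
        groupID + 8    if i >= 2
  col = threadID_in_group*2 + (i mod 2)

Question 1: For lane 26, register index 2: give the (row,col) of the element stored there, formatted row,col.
14,4

L=26->gid=26>>2=6, tid=26&3=2
[2]->row 6+8=14  col 2·2+0=4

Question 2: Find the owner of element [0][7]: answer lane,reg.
3,1

r=0->g=0,rb=0  c=7->t=3,b0=1
L=0*4+3=3  i=0*2+1=1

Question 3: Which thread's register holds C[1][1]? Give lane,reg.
r:1=>grp=1,rB=0  c:1=>tig=0,lo=1
L=1*4+0=4  i=0*2+1=1

4,1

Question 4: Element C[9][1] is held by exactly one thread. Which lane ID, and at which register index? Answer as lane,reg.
4,3

r=9→G=1,rhi=1  c=1→T=0,p=1
L=1*4+0=4  i=1*2+1=3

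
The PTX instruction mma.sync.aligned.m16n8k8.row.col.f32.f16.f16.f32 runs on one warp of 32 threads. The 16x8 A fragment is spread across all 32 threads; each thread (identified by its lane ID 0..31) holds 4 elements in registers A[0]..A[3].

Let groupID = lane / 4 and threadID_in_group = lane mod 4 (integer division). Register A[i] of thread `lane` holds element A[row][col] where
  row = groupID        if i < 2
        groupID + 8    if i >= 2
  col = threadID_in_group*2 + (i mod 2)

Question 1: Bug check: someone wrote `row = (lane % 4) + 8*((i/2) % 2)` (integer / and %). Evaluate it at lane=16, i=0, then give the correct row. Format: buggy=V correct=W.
buggy=0 correct=4

`(lane % 4) + 8*((i/2) % 2)`[16,0]->0
L=16->g=16>>2=4, t=16&3=0
[0]->row 4+0=4  col 0·2+0=0
row: 0 vs 4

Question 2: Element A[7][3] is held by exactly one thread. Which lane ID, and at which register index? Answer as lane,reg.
r: 7->gid=7,r8=0  c: 3->tid=1,i&1=1
L=7*4+1=29  i=0*2+1=1

29,1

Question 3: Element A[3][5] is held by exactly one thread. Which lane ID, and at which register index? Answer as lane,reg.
14,1

r:3=>grp=3,rB=0  c:5=>tig=2,lo=1
L=3*4+2=14  i=0*2+1=1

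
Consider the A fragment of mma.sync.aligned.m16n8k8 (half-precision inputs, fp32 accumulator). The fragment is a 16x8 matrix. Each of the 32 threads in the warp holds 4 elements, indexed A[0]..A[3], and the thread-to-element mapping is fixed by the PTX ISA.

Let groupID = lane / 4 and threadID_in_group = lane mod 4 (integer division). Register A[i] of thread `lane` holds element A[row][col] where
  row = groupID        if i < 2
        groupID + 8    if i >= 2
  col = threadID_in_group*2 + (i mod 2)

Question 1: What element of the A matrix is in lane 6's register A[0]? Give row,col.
lane 6⇒6/4=1, 6 mod 4=2
i=0  r:1+0⇒1  c:2·2+0⇒4

1,4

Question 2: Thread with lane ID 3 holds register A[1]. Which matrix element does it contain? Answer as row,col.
0,7

3: grp=0,tig=3
[1] (0+0,3*2+1) = (0,7)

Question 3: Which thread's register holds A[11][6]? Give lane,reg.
15,2

r=11→G=3,rhi=1  c=6→T=3,p=0
L=3*4+3=15  i=1*2+0=2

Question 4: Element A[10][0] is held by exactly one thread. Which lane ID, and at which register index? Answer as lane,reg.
8,2

r=10→G=2,rhi=1  c=0→T=0,p=0
L=2*4+0=8  i=1*2+0=2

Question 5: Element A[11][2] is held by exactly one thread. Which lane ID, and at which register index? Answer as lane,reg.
r=11⇒gr=3,Rb=1  c=2⇒th=1,odd=0
L=3*4+1=13  i=1*2+0=2

13,2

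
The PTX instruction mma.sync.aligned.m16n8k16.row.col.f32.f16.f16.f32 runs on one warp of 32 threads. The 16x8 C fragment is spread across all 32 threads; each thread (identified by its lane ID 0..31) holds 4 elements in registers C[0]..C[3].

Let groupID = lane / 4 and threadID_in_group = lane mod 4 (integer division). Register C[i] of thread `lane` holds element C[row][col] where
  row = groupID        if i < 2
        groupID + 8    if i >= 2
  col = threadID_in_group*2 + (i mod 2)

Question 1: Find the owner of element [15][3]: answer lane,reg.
29,3

r=15→G=7,rhi=1  c=3→T=1,p=1
L=7*4+1=29  i=1*2+1=3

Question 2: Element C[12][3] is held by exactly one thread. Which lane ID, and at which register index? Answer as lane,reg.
r:12=>grp=4,rB=1  c:3=>tig=1,lo=1
L=4*4+1=17  i=1*2+1=3

17,3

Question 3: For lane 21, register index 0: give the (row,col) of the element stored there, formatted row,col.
lane 21: grp=5 (21/4), tig=1 (21%4)
i=0: r=5+0=5, c=1*2+0=2

5,2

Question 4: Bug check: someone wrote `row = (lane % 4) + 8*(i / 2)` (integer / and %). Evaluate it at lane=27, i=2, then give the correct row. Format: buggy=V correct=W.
buggy=11 correct=14

`(lane % 4) + 8*(i / 2)`[27,2]->11
L=27->gid=27>>2=6, tid=27&3=3
[2]->row 6+8=14  col 3·2+0=6
row: 11 vs 14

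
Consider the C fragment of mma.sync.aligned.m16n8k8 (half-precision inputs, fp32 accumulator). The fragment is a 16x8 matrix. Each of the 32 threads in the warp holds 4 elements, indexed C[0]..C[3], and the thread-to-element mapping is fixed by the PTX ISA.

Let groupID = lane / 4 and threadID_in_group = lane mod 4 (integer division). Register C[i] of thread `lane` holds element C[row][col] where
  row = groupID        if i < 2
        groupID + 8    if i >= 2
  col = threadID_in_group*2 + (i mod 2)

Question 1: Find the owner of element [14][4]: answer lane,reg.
r=14→G=6,rhi=1  c=4→T=2,p=0
L=6*4+2=26  i=1*2+0=2

26,2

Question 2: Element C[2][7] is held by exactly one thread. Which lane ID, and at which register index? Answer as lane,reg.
11,1

r=2⇒gr=2,Rb=0  c=7⇒th=3,odd=1
L=2*4+3=11  i=0*2+1=1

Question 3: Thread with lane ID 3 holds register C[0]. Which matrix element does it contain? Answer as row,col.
lane 3: grp=0 (3/4), tig=3 (3%4)
i=0: r=0+0=0, c=3*2+0=6

0,6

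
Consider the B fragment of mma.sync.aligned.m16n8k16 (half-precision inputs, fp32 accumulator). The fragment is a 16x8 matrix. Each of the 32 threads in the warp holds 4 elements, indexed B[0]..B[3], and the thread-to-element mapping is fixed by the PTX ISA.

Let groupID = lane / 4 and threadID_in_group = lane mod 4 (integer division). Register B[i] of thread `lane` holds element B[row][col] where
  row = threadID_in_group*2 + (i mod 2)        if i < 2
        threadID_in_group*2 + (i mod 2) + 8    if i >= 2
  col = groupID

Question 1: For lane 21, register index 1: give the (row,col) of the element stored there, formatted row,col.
3,5

L=21->gid=21>>2=5, tid=21&3=1
[1]->row 1·2+1+0=3  col gid=5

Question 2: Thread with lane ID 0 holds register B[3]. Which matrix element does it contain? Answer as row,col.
9,0

L=0->g=0>>2=0, t=0&3=0
[3]->row 0·2+1+8=9  col g=0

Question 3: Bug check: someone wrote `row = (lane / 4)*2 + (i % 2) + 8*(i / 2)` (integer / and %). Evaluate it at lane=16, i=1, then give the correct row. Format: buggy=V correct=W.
buggy=9 correct=1

`(lane / 4)*2 + (i % 2) + 8*(i / 2)`[16,1]→9
lane 16: G=4 (16/4), T=0 (16%4)
i=1: r=0*2+1+0=1, c=G=4
row: 9 vs 1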